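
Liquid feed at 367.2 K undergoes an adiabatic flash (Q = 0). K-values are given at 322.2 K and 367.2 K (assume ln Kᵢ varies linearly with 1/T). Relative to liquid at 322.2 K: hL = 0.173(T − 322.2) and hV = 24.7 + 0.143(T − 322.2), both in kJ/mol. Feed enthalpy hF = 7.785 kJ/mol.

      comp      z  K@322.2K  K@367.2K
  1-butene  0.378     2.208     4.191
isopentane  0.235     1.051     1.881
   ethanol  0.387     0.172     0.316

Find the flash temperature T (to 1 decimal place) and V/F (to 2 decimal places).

T = 327.3 K, V/F = 0.28

Adiabatic flash: solve Rachford–Rice at each trial T, then check hF = ψ·hV(T) + (1−ψ)·hL(T).
  T = 322.2 K: K = (2.208, 1.051, 0.172), RR gives ψ = 0.194, H_out = 4.793 kJ/mol
  T = 367.2 K: K = (4.191, 1.881, 0.316), RR gives ψ = 0.694, H_out = 23.986 kJ/mol
  T = 344.7 K: K = (3.106, 1.433, 0.238), RR gives ψ = 0.495, H_out = 15.782 kJ/mol
  T = 333.4 K: K = (2.632, 1.233, 0.203), RR gives ψ = 0.367, H_out = 10.891 kJ/mol
  T = 327.8 K: K = (2.414, 1.140, 0.187), RR gives ψ = 0.289, H_out = 8.058 kJ/mol
  T = 325.0 K: K = (2.310, 1.095, 0.180), RR gives ψ = 0.244, H_out = 6.490 kJ/mol
  T = 326.4 K: K = (2.362, 1.117, 0.183), RR gives ψ = 0.267, H_out = 7.288 kJ/mol
Linear interpolation between T = 326.4 (H_out = 7.288) and T = 327.8 (H_out = 8.058) on hF = 7.785 gives T ≈ 327.3 K, at which ψ = 0.28.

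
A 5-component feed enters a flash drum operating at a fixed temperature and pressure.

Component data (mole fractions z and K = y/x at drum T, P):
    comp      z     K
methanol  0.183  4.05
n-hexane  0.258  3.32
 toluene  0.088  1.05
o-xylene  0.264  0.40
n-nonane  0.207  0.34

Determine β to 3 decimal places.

Let β = V/F and solve Σ zᵢ(Kᵢ−1)/(1+β(Kᵢ−1)) = 0.
Feasibility: ΣzᵢKᵢ = 1.866, Σzᵢ/Kᵢ = 1.476 — both > 1, two phases present.
Newton–Raphson from β = 0.5:
  β = 0.500: g = 0.0723, g' = -0.960 → β = 0.575
  β = 0.575: g = 0.0011, g' = -0.935 → β = 0.577
Converged at β = 0.577.

β = 0.577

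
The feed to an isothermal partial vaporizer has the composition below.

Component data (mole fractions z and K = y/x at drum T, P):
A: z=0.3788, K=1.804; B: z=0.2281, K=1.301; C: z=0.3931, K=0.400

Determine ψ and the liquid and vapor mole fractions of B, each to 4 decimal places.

Let ψ = V/F and solve Σ zᵢ(Kᵢ−1)/(1+ψ(Kᵢ−1)) = 0.
Feasibility: ΣzᵢKᵢ = 1.1374, Σzᵢ/Kᵢ = 1.3681 — both > 1, two phases present.
Iterate (Newton) starting at ψ = 0.36:
  ψ = 0.3600: g = -0.00270, g' = -0.3943 → ψ = 0.3531
Converged at ψ = 0.3531.
Compositions from xᵢ = zᵢ/(1+ψ(Kᵢ−1)), yᵢ = Kᵢxᵢ:
  A: x = 0.2950, y = 0.5322
  B: x = 0.2062, y = 0.2682
  C: x = 0.4988, y = 0.1995

ψ = 0.3531, x_B = 0.2062, y_B = 0.2682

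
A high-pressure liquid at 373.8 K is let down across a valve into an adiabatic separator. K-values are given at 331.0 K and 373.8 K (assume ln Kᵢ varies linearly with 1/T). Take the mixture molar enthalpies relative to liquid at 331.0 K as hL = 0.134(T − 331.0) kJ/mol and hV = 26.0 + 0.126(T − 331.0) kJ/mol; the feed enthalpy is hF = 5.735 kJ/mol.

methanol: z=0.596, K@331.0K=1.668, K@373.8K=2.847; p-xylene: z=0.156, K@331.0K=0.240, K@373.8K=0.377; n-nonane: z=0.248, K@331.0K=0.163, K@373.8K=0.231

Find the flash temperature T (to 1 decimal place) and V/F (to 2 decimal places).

Adiabatic flash: solve Rachford–Rice at each trial T, then check hF = ψ·hV(T) + (1−ψ)·hL(T).
  T = 331.0 K: K = (1.668, 0.240, 0.163), RR gives ψ = 0.133, H_out = 3.466 kJ/mol
  T = 373.8 K: K = (2.847, 0.377, 0.231), RR gives ψ = 0.611, H_out = 21.424 kJ/mol
  T = 352.4 K: K = (2.215, 0.305, 0.196), RR gives ψ = 0.448, H_out = 14.434 kJ/mol
  T = 341.7 K: K = (1.931, 0.272, 0.179), RR gives ψ = 0.324, H_out = 9.835 kJ/mol
  T = 336.4 K: K = (1.798, 0.256, 0.171), RR gives ψ = 0.242, H_out = 6.998 kJ/mol
  T = 333.7 K: K = (1.732, 0.248, 0.167), RR gives ψ = 0.191, H_out = 5.331 kJ/mol
  T = 335.0 K: K = (1.764, 0.252, 0.169), RR gives ψ = 0.216, H_out = 6.156 kJ/mol
Linear interpolation between T = 333.7 (H_out = 5.331) and T = 335.0 (H_out = 6.156) on hF = 5.735 gives T ≈ 334.3 K, at which ψ = 0.20.

T = 334.3 K, V/F = 0.20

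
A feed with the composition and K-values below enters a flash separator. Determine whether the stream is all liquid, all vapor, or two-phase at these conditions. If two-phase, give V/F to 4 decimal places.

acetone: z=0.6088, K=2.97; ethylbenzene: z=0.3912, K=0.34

ΣzᵢKᵢ = 1.9411; Σzᵢ/Kᵢ = 1.3556.
Both exceed 1, so a two-phase solution exists.
Rachford–Rice: g(ψ) = Σ zᵢ(Kᵢ−1)/(1+ψ(Kᵢ−1)) = 0.
Newton–Raphson from ψ = 0.4:
  ψ = 0.4000: g = 0.31997, g' = -1.0536 → ψ = 0.7037
  ψ = 0.7037: g = 0.02052, g' = -1.0090 → ψ = 0.7240
  ψ = 0.7240: g = -0.00017, g' = -1.0264 → ψ = 0.7238
Converged at ψ = 0.7238.

two-phase, V/F = 0.7238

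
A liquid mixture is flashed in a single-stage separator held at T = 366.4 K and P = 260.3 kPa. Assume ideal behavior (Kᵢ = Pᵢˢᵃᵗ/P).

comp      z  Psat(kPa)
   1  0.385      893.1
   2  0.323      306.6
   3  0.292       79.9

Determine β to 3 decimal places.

Raoult's law: Kᵢ = Pᵢˢᵃᵗ/P = Pᵢˢᵃᵗ/260.3.
  K_1 = 893.1/260.3 = 3.43104, K_2 = 306.6/260.3 = 1.17787, K_3 = 79.9/260.3 = 0.30695
Let β = V/F and solve Σ zᵢ(Kᵢ−1)/(1+β(Kᵢ−1)) = 0.
Feasibility: ΣzᵢKᵢ = 1.791, Σzᵢ/Kᵢ = 1.338 — both > 1, two phases present.
Newton–Raphson from β = 0.53:
  β = 0.530: g = 0.1416, g' = -0.793 → β = 0.709
  β = 0.709: g = -0.0028, g' = -0.856 → β = 0.705
Converged at β = 0.705.

β = 0.705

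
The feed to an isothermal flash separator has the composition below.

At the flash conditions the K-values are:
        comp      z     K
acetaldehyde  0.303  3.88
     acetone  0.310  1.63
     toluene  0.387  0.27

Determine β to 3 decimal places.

Material balance + equilibrium reduce to Σ zᵢ(Kᵢ−1)/(1+β(Kᵢ−1)) = 0.
Check two-phase: ΣzᵢKᵢ = 1.785 > 1 and Σzᵢ/Kᵢ = 1.702 > 1, so g(0) = 0.785 > 0 and g(1) = -0.702 < 0.
Iterate (Newton) starting at β = 0.65:
  β = 0.650: g = -0.0952, g' = -1.113 → β = 0.565
  β = 0.565: g = -0.0041, g' = -1.028 → β = 0.560
Converged at β = 0.560.

β = 0.560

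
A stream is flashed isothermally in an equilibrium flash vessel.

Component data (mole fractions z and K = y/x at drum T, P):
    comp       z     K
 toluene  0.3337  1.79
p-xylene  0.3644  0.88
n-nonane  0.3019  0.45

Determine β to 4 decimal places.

Rachford–Rice: g(β) = Σ zᵢ(Kᵢ−1)/(1+β(Kᵢ−1)) = 0.
Check two-phase: ΣzᵢKᵢ = 1.0539 > 1 and Σzᵢ/Kᵢ = 1.2714 > 1, so g(0) = 0.0538 > 0 and g(1) = -0.2714 < 0.
Newton–Raphson from β = 0.33:
  β = 0.3300: g = -0.03929, g' = -0.2730 → β = 0.1861
  β = 0.1861: g = 0.00012, g' = -0.2771 → β = 0.1866
Converged at β = 0.1866.

β = 0.1866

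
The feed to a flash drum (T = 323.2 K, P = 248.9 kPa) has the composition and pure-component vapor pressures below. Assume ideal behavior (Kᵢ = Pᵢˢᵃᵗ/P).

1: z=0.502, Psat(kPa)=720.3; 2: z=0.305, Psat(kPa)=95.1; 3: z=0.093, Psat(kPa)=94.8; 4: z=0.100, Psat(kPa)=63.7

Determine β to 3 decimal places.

β = 0.515

Raoult's law: Kᵢ = Pᵢˢᵃᵗ/P = Pᵢˢᵃᵗ/248.9.
  K_1 = 720.3/248.9 = 2.89393, K_2 = 95.1/248.9 = 0.38208, K_3 = 94.8/248.9 = 0.38088, K_4 = 63.7/248.9 = 0.25593
Material balance + equilibrium reduce to Σ zᵢ(Kᵢ−1)/(1+β(Kᵢ−1)) = 0.
Feasibility: ΣzᵢKᵢ = 1.630, Σzᵢ/Kᵢ = 1.607 — both > 1, two phases present.
Newton–Raphson from β = 0.61:
  β = 0.610: g = -0.0901, g' = -0.965 → β = 0.517
  β = 0.517: g = -0.0018, g' = -0.934 → β = 0.515
Converged at β = 0.515.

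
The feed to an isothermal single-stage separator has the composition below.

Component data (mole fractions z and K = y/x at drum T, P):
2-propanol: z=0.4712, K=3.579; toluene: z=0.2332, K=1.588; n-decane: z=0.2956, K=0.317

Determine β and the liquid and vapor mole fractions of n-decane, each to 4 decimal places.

β = 0.8418, x_n-decane = 0.6954, y_n-decane = 0.2204

Iterate (Newton) starting at β = 0.46:
  β = 0.4600: g = 0.36937, g' = -0.9988 → β = 0.8298
  β = 0.8298: g = 0.01313, g' = -1.0890 → β = 0.8419
  β = 0.8419: g = -0.00013, g' = -1.1112 → β = 0.8418
Converged at β = 0.8418.
Compositions from xᵢ = zᵢ/(1+β(Kᵢ−1)), yᵢ = Kᵢxᵢ:
  2-propanol: x = 0.1486, y = 0.5318
  toluene: x = 0.1560, y = 0.2477
  n-decane: x = 0.6954, y = 0.2204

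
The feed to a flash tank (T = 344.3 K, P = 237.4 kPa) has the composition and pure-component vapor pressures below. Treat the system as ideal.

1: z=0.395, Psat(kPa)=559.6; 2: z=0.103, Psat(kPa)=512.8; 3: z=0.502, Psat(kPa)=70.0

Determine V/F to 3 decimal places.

Raoult's law: Kᵢ = Pᵢˢᵃᵗ/P = Pᵢˢᵃᵗ/237.4.
  K_1 = 559.6/237.4 = 2.35720, K_2 = 512.8/237.4 = 2.16007, K_3 = 70.0/237.4 = 0.29486
Rachford–Rice: g(V/F) = Σ zᵢ(Kᵢ−1)/(1+V/F(Kᵢ−1)) = 0.
g(0) = ΣzᵢKᵢ − 1 = 0.302 and g(1) = 1 − Σzᵢ/Kᵢ = -0.918, so a root lies in (0, 1).
Iterate (Newton) starting at V/F = 0.35:
  V/F = 0.350: g = -0.0215, g' = -0.845 → V/F = 0.324
Converged at V/F = 0.324.

V/F = 0.324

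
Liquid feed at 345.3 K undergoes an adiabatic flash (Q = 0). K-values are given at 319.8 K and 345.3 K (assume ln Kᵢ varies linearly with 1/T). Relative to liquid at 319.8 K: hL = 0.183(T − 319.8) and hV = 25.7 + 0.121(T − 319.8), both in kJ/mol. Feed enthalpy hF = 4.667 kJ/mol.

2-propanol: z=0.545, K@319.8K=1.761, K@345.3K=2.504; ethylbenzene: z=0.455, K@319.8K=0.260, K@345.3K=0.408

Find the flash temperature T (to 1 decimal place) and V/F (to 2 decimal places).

T = 321.2 K, V/F = 0.17

Adiabatic flash: solve Rachford–Rice at each trial T, then check hF = ψ·hV(T) + (1−ψ)·hL(T).
  T = 319.8 K: K = (1.761, 0.260), RR gives ψ = 0.139, H_out = 3.562 kJ/mol
  T = 345.3 K: K = (2.504, 0.408), RR gives ψ = 0.618, H_out = 19.574 kJ/mol
  T = 332.6 K: K = (2.116, 0.329), RR gives ψ = 0.404, H_out = 12.408 kJ/mol
  T = 326.2 K: K = (1.934, 0.293), RR gives ψ = 0.284, H_out = 8.347 kJ/mol
  T = 323.0 K: K = (1.846, 0.276), RR gives ψ = 0.215, H_out = 6.075 kJ/mol
  T = 321.4 K: K = (1.803, 0.268), RR gives ψ = 0.178, H_out = 4.853 kJ/mol
Linear interpolation between T = 319.8 (H_out = 3.562) and T = 321.4 (H_out = 4.853) on hF = 4.667 gives T ≈ 321.2 K, at which ψ = 0.17.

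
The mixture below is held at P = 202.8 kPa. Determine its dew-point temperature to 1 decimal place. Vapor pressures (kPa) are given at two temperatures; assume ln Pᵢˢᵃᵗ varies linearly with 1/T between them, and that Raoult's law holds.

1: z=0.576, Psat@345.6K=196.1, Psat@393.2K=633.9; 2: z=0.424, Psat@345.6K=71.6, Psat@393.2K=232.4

T = 367.8 K

Dew-point temperature: Σzᵢ·P/Pᵢˢᵃᵗ(T) = 1. Interpolate ln Pᵢˢᵃᵗ = aᵢ + bᵢ/T.
  T = 345.6 K: ΣzᵢP/Pᵢˢᵃᵗ = 1.7966
  T = 393.2 K: ΣzᵢP/Pᵢˢᵃᵗ = 0.5543
  T = 369.4 K: ΣzᵢP/Pᵢˢᵃᵗ = 0.9608
  T = 357.5 K: ΣzᵢP/Pᵢˢᵃᵗ = 1.3002
  T = 363.4 K: ΣzᵢP/Pᵢˢᵃᵗ = 1.1164
  T = 366.4 K: ΣzᵢP/Pᵢˢᵃᵗ = 1.0350
  T = 367.9 K: ΣzᵢP/Pᵢˢᵃᵗ = 0.9971
Interpolating between 366.4 K and 367.9 K gives T ≈ 367.8 K.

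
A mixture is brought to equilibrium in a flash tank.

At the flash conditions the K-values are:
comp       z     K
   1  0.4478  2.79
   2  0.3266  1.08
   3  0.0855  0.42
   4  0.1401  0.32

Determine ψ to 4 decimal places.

Rachford–Rice: g(ψ) = Σ zᵢ(Kᵢ−1)/(1+ψ(Kᵢ−1)) = 0.
g(0) = ΣzᵢKᵢ − 1 = 0.6828 and g(1) = 1 − Σzᵢ/Kᵢ = -0.1043, so a root lies in (0, 1).
Newton iteration, ψ⁰ = 0.6:
  ψ = 0.6000: g = 0.17443, g' = -0.5880 → ψ = 0.8967
  ψ = 0.8967: g = -0.01536, g' = -0.7635 → ψ = 0.8765
  ψ = 0.8765: g = -0.00029, g' = -0.7352 → ψ = 0.8762
Converged at ψ = 0.8762.

ψ = 0.8762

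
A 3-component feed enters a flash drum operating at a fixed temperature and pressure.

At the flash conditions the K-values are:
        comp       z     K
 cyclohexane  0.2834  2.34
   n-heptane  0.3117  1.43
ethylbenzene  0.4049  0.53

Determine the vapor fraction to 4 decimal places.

ψ = 0.7415

Let ψ = V/F and solve Σ zᵢ(Kᵢ−1)/(1+ψ(Kᵢ−1)) = 0.
Check two-phase: ΣzᵢKᵢ = 1.3235 > 1 and Σzᵢ/Kᵢ = 1.1030 > 1, so g(0) = 0.3235 > 0 and g(1) = -0.1030 < 0.
Iterate (Newton) starting at ψ = 0.56:
  ψ = 0.5600: g = 0.06669, g' = -0.3683 → ψ = 0.7411
  ψ = 0.7411: g = 0.00017, g' = -0.3719 → ψ = 0.7415
Converged at ψ = 0.7415.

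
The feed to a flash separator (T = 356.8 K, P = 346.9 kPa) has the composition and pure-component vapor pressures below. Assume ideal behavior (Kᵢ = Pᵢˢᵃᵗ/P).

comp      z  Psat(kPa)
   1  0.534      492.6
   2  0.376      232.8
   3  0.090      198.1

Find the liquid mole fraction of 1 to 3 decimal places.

Raoult's law: Kᵢ = Pᵢˢᵃᵗ/P = Pᵢˢᵃᵗ/346.9.
  K_1 = 492.6/346.9 = 1.42001, K_2 = 232.8/346.9 = 0.67109, K_3 = 198.1/346.9 = 0.57106
Let ψ = V/F and solve Σ zᵢ(Kᵢ−1)/(1+ψ(Kᵢ−1)) = 0.
g(0) = ΣzᵢKᵢ − 1 = 0.062 and g(1) = 1 − Σzᵢ/Kᵢ = -0.094, so a root lies in (0, 1).
Iterate (Newton) starting at ψ = 0.5:
  ψ = 0.500: g = -0.0118, g' = -0.149 → ψ = 0.421
  ψ = 0.421: g = -0.0001, g' = -0.147 → ψ = 0.420
Converged at ψ = 0.420.
Compositions from xᵢ = zᵢ/(1+ψ(Kᵢ−1)), yᵢ = Kᵢxᵢ:
  1: x = 0.454, y = 0.644
  2: x = 0.436, y = 0.293
  3: x = 0.110, y = 0.063

x_1 = 0.454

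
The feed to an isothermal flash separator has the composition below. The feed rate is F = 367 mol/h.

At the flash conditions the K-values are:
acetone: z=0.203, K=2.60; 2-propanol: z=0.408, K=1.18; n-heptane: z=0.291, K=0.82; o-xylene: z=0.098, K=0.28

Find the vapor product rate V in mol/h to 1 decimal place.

V = 273.7 mol/h

Iterate (Newton) starting at ψ = 0.5:
  ψ = 0.500: g = 0.0800, g' = -0.307 → ψ = 0.761
  ψ = 0.761: g = -0.0056, g' = -0.377 → ψ = 0.746
Converged at ψ = 0.746.
Then V = ψ·F = 0.7457·367 = 273.7 mol/h and L = F − V = 93.3 mol/h.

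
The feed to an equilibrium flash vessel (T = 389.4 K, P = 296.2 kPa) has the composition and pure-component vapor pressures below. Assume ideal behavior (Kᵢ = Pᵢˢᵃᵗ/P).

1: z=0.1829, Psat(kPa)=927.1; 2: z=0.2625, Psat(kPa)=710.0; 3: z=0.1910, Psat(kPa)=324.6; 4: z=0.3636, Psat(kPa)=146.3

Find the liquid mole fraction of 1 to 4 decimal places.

x_1 = 0.0651

Raoult's law: Kᵢ = Pᵢˢᵃᵗ/P = Pᵢˢᵃᵗ/296.2.
  K_1 = 927.1/296.2 = 3.129980, K_2 = 710.0/296.2 = 2.397029, K_3 = 324.6/296.2 = 1.095881, K_4 = 146.3/296.2 = 0.493923
Rachford–Rice: g(V/F) = Σ zᵢ(Kᵢ−1)/(1+V/F(Kᵢ−1)) = 0.
Check two-phase: ΣzᵢKᵢ = 1.5906 > 1 and Σzᵢ/Kᵢ = 1.0784 > 1, so g(0) = 0.5906 > 0 and g(1) = -0.0784 < 0.
Iterate (Newton) starting at V/F = 0.43:
  V/F = 0.4300: g = 0.21483, g' = -0.5798 → V/F = 0.8006
  V/F = 0.8006: g = 0.02479, g' = -0.4922 → V/F = 0.8509
  V/F = 0.8509: g = -0.00019, g' = -0.5006 → V/F = 0.8506
Converged at V/F = 0.8506.
Compositions from xᵢ = zᵢ/(1+V/F(Kᵢ−1)), yᵢ = Kᵢxᵢ:
  1: x = 0.0651, y = 0.2036
  2: x = 0.1200, y = 0.2875
  3: x = 0.1766, y = 0.1935
  4: x = 0.6384, y = 0.3153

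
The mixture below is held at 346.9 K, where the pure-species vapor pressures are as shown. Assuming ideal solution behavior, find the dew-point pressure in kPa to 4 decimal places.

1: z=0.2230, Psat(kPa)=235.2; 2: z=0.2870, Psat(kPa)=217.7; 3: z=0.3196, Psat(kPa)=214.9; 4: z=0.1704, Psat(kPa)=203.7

At the dew point ψ → 1, so Σzᵢ/Kᵢ = 1 with Kᵢ = Pᵢˢᵃᵗ/P ⇒ 1/P = Σzᵢ/Pᵢˢᵃᵗ.
1/P = 0.2230/235.2 + 0.2870/217.7 + 0.3196/214.9 + 0.1704/203.7 = 0.0045902 ⇒ P = 217.8561 kPa

Pdew = 217.8561 kPa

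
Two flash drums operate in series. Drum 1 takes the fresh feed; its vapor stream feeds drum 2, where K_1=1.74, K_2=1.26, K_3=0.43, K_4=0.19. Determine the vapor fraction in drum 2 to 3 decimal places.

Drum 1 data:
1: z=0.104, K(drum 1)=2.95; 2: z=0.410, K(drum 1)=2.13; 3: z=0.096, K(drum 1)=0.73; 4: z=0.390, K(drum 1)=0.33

V/F (drum 2) = 0.239

Drum 1:
Rachford–Rice: g(ψ₁) = Σ zᵢ(Kᵢ−1)/(1+ψ₁(Kᵢ−1)) = 0.
Feasibility: ΣzᵢKᵢ = 1.379, Σzᵢ/Kᵢ = 1.541 — both > 1, two phases present.
Newton iteration, ψ₁⁰ = 0.5:
  ψ₁ = 0.500: g = -0.0242, g' = -0.720 → ψ₁ = 0.466
Converged at ψ₁ = 0.466.
Drum-1 compositions:
  1: x = 0.054, y = 0.161
  2: x = 0.269, y = 0.572
  3: x = 0.110, y = 0.080
  4: x = 0.567, y = 0.187
Drum-2 feed = drum-1 vapor: z₂ = (0.1607, 0.5720, 0.0802, 0.1872).
Drum 2:
Let ψ₂ = V/F and solve Σ zᵢ(Kᵢ−1)/(1+ψ₂(Kᵢ−1)) = 0.
g(0) = ΣzᵢKᵢ − 1 = 0.070 and g(1) = 1 − Σzᵢ/Kᵢ = -0.718, so a root lies in (0, 1).
Iterate (Newton) starting at ψ₂ = 0.5:
  ψ₂ = 0.500: g = -0.1003, g' = -0.475 → ψ₂ = 0.289
  ψ₂ = 0.289: g = -0.0163, g' = -0.340 → ψ₂ = 0.241
  ψ₂ = 0.241: g = -0.0004, g' = -0.322 → ψ₂ = 0.239
Converged at ψ₂ = 0.239.
  1: x = 0.137, y = 0.238
  2: x = 0.538, y = 0.678
  3: x = 0.093, y = 0.040
  4: x = 0.232, y = 0.044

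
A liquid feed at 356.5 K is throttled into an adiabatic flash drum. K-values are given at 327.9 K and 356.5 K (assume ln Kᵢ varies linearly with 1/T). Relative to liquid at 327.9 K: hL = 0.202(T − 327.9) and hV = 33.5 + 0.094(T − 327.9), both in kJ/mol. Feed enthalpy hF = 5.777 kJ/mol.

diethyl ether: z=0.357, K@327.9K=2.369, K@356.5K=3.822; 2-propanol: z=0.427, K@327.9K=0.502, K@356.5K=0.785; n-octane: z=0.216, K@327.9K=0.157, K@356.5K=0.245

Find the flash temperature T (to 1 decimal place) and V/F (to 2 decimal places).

Adiabatic flash: solve Rachford–Rice at each trial T, then check hF = ψ·hV(T) + (1−ψ)·hL(T).
  T = 327.9 K: K = (2.369, 0.502, 0.157), RR gives ψ = 0.109, H_out = 3.648 kJ/mol
  T = 356.5 K: K = (3.822, 0.785, 0.245), RR gives ψ = 0.564, H_out = 22.938 kJ/mol
  T = 342.2 K: K = (3.039, 0.634, 0.198), RR gives ψ = 0.355, H_out = 14.243 kJ/mol
  T = 335.0 K: K = (2.688, 0.565, 0.177), RR gives ψ = 0.240, H_out = 9.282 kJ/mol
  T = 331.4 K: K = (2.523, 0.532, 0.166), RR gives ψ = 0.176, H_out = 6.545 kJ/mol
  T = 329.6 K: K = (2.443, 0.517, 0.162), RR gives ψ = 0.142, H_out = 5.089 kJ/mol
  T = 330.5 K: K = (2.483, 0.524, 0.164), RR gives ψ = 0.160, H_out = 5.825 kJ/mol
Linear interpolation between T = 329.6 (H_out = 5.089) and T = 330.5 (H_out = 5.825) on hF = 5.777 gives T ≈ 330.4 K, at which ψ = 0.16.

T = 330.4 K, V/F = 0.16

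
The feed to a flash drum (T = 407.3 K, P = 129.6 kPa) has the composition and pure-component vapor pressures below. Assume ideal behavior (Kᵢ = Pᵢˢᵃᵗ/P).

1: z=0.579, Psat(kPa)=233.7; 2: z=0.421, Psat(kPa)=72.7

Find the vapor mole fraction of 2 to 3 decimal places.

Raoult's law: Kᵢ = Pᵢˢᵃᵗ/P = Pᵢˢᵃᵗ/129.6.
  K_1 = 233.7/129.6 = 1.80324, K_2 = 72.7/129.6 = 0.56096
Let ψ = V/F and solve Σ zᵢ(Kᵢ−1)/(1+ψ(Kᵢ−1)) = 0.
Feasibility: ΣzᵢKᵢ = 1.280, Σzᵢ/Kᵢ = 1.072 — both > 1, two phases present.
Iterate (Newton) starting at ψ = 0.5:
  ψ = 0.500: g = 0.0950, g' = -0.323 → ψ = 0.794
  ψ = 0.794: g = 0.0003, g' = -0.330 → ψ = 0.795
Converged at ψ = 0.795.
Compositions from xᵢ = zᵢ/(1+ψ(Kᵢ−1)), yᵢ = Kᵢxᵢ:
  1: x = 0.353, y = 0.637
  2: x = 0.647, y = 0.363

y_2 = 0.363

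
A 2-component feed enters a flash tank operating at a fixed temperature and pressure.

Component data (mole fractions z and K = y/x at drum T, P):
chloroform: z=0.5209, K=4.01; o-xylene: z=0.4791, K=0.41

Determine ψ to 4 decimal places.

Material balance + equilibrium reduce to Σ zᵢ(Kᵢ−1)/(1+ψ(Kᵢ−1)) = 0.
g(0) = ΣzᵢKᵢ − 1 = 1.2852 and g(1) = 1 − Σzᵢ/Kᵢ = -0.2984, so a root lies in (0, 1).
Iterate (Newton) starting at ψ = 0.5:
  ψ = 0.5000: g = 0.22496, g' = -1.0876 → ψ = 0.7068
  ψ = 0.7068: g = 0.01644, g' = -0.9732 → ψ = 0.7237
Converged at ψ = 0.7237.

ψ = 0.7237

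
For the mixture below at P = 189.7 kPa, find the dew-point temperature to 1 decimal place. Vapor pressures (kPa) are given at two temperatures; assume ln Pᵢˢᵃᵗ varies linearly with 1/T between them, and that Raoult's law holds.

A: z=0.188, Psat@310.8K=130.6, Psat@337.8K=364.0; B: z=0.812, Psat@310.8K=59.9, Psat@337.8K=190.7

Dew-point temperature: Σzᵢ·P/Pᵢˢᵃᵗ(T) = 1. Interpolate ln Pᵢˢᵃᵗ = aᵢ + bᵢ/T.
  T = 310.8 K: ΣzᵢP/Pᵢˢᵃᵗ = 2.8446
  T = 337.8 K: ΣzᵢP/Pᵢˢᵃᵗ = 0.9057
  T = 324.3 K: ΣzᵢP/Pᵢˢᵃᵗ = 1.5670
  T = 331.1 K: ΣzᵢP/Pᵢˢᵃᵗ = 1.1822
  T = 334.5 K: ΣzᵢP/Pᵢˢᵃᵗ = 1.0313
  T = 336.1 K: ΣzᵢP/Pᵢˢᵃᵗ = 0.9681
Interpolating between 334.5 K and 336.1 K gives T ≈ 335.3 K.

T = 335.3 K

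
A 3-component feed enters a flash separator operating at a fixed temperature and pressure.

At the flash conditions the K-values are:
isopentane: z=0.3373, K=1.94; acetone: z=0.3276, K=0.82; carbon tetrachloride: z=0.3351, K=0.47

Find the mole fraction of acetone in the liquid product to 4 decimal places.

x_acetone = 0.3412

Material balance + equilibrium reduce to Σ zᵢ(Kᵢ−1)/(1+β(Kᵢ−1)) = 0.
g(0) = ΣzᵢKᵢ − 1 = 0.0805 and g(1) = 1 − Σzᵢ/Kᵢ = -0.2864, so a root lies in (0, 1).
Iterate (Newton) starting at β = 0.5:
  β = 0.5000: g = -0.09075, g' = -0.3250 → β = 0.2208
Converged at β = 0.2208.
Compositions from xᵢ = zᵢ/(1+β(Kᵢ−1)), yᵢ = Kᵢxᵢ:
  isopentane: x = 0.2793, y = 0.5419
  acetone: x = 0.3412, y = 0.2798
  carbon tetrachloride: x = 0.3795, y = 0.1784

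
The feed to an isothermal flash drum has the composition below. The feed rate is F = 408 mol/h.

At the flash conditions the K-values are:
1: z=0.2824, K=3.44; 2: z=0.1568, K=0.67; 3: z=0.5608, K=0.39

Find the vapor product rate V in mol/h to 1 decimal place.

V = 88.7 mol/h

Material balance + equilibrium reduce to Σ zᵢ(Kᵢ−1)/(1+β(Kᵢ−1)) = 0.
Check two-phase: ΣzᵢKᵢ = 1.2952 > 1 and Σzᵢ/Kᵢ = 1.7541 > 1, so g(0) = 0.2952 > 0 and g(1) = -0.7541 < 0.
Newton–Raphson from β = 0.64:
  β = 0.6400: g = -0.35777, g' = -0.8452 → β = 0.2167
  β = 0.2167: g = 0.00080, g' = -1.0163 → β = 0.2175
Converged at β = 0.2175.
Then V = β·F = 0.2175·408 = 88.7 mol/h and L = F − V = 319.3 mol/h.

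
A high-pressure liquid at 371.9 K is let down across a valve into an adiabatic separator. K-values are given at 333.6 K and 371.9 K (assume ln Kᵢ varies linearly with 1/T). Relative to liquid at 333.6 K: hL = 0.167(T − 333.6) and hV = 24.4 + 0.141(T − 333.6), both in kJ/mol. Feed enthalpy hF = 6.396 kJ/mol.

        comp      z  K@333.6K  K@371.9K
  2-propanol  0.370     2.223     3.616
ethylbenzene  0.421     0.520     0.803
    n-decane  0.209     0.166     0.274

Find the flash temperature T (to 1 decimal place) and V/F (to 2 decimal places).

Adiabatic flash: solve Rachford–Rice at each trial T, then check hF = ψ·hV(T) + (1−ψ)·hL(T).
  T = 333.6 K: K = (2.223, 0.520, 0.166), RR gives ψ = 0.101, H_out = 2.466 kJ/mol
  T = 371.9 K: K = (3.616, 0.803, 0.274), RR gives ψ = 0.618, H_out = 20.868 kJ/mol
  T = 352.8 K: K = (2.875, 0.654, 0.216), RR gives ψ = 0.386, H_out = 12.420 kJ/mol
  T = 343.2 K: K = (2.537, 0.585, 0.190), RR gives ψ = 0.255, H_out = 7.760 kJ/mol
  T = 338.4 K: K = (2.377, 0.552, 0.178), RR gives ψ = 0.182, H_out = 5.221 kJ/mol
  T = 340.8 K: K = (2.456, 0.568, 0.184), RR gives ψ = 0.219, H_out = 6.513 kJ/mol
Linear interpolation between T = 338.4 (H_out = 5.221) and T = 340.8 (H_out = 6.513) on hF = 6.396 gives T ≈ 340.6 K, at which ψ = 0.22.

T = 340.6 K, V/F = 0.22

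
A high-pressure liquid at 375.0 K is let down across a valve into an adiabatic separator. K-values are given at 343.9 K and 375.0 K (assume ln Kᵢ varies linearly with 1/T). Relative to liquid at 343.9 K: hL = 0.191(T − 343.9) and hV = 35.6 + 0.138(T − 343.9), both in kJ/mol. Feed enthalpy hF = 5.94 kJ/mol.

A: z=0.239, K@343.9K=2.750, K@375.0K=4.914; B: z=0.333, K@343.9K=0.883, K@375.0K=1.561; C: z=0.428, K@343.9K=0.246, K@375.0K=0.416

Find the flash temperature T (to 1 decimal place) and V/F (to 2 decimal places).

Adiabatic flash: solve Rachford–Rice at each trial T, then check hF = ψ·hV(T) + (1−ψ)·hL(T).
  T = 343.9 K: K = (2.750, 0.883, 0.246), RR gives ψ = 0.061, H_out = 2.188 kJ/mol
  T = 375.0 K: K = (4.914, 1.561, 0.416), RR gives ψ = 0.647, H_out = 27.913 kJ/mol
  T = 359.4 K: K = (3.719, 1.188, 0.323), RR gives ψ = 0.365, H_out = 15.653 kJ/mol
  T = 351.6 K: K = (3.206, 1.026, 0.283), RR gives ψ = 0.219, H_out = 9.173 kJ/mol
  T = 347.8 K: K = (2.975, 0.954, 0.264), RR gives ψ = 0.144, H_out = 5.826 kJ/mol
  T = 349.7 K: K = (3.089, 0.990, 0.273), RR gives ψ = 0.182, H_out = 7.520 kJ/mol
Linear interpolation between T = 347.8 (H_out = 5.826) and T = 349.7 (H_out = 7.520) on hF = 5.94 gives T ≈ 347.9 K, at which ψ = 0.15.

T = 347.9 K, V/F = 0.15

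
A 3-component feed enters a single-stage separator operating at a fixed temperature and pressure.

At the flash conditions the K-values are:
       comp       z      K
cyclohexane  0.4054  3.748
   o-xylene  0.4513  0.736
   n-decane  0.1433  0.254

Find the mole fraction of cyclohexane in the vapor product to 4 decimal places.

Material balance + equilibrium reduce to Σ zᵢ(Kᵢ−1)/(1+ψ(Kᵢ−1)) = 0.
Feasibility: ΣzᵢKᵢ = 1.8880, Σzᵢ/Kᵢ = 1.2855 — both > 1, two phases present.
Newton–Raphson from ψ = 0.5:
  ψ = 0.5000: g = 0.16151, g' = -0.7878 → ψ = 0.7050
  ψ = 0.7050: g = 0.00737, g' = -0.7572 → ψ = 0.7147
Converged at ψ = 0.7147.
Compositions from xᵢ = zᵢ/(1+ψ(Kᵢ−1)), yᵢ = Kᵢxᵢ:
  cyclohexane: x = 0.1368, y = 0.5126
  o-xylene: x = 0.5563, y = 0.4094
  n-decane: x = 0.3070, y = 0.0780

y_cyclohexane = 0.5126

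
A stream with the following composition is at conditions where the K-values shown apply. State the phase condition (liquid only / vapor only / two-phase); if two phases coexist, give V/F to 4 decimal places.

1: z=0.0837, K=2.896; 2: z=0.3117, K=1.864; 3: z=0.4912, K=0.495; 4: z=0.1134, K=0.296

ΣzᵢKᵢ = 1.1001; Σzᵢ/Kᵢ = 1.5716.
Both exceed 1, so a two-phase solution exists.
Material balance + equilibrium reduce to Σ zᵢ(Kᵢ−1)/(1+ψ(Kᵢ−1)) = 0.
Iterate (Newton) starting at ψ = 0.5:
  ψ = 0.5000: g = -0.18552, g' = -0.5508 → ψ = 0.1632
  ψ = 0.1632: g = -0.00330, g' = -0.5747 → ψ = 0.1574
  ψ = 0.1574: g = 0.00001, g' = -0.5777 → ψ = 0.1575
Converged at ψ = 0.1575.

two-phase, V/F = 0.1575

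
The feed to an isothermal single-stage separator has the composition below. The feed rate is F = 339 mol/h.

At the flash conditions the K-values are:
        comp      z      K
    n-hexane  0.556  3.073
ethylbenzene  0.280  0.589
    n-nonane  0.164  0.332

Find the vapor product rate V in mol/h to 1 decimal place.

V = 282.7 mol/h

Material balance + equilibrium reduce to Σ zᵢ(Kᵢ−1)/(1+V/F(Kᵢ−1)) = 0.
Feasibility: ΣzᵢKᵢ = 1.928, Σzᵢ/Kᵢ = 1.150 — both > 1, two phases present.
Newton iteration, V/F⁰ = 0.51:
  V/F = 0.510: g = 0.2485, g' = -0.809 → V/F = 0.817
  V/F = 0.817: g = 0.0132, g' = -0.791 → V/F = 0.834
Converged at V/F = 0.834.
Then V = V/F·F = 0.8339·339 = 282.7 mol/h and L = F − V = 56.3 mol/h.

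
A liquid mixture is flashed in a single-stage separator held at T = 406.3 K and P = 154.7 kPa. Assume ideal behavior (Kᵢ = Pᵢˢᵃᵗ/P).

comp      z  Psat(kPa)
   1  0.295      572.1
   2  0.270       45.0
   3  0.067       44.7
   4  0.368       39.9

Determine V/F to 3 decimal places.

Raoult's law: Kᵢ = Pᵢˢᵃᵗ/P = Pᵢˢᵃᵗ/154.7.
  K_1 = 572.1/154.7 = 3.69813, K_2 = 45.0/154.7 = 0.29089, K_3 = 44.7/154.7 = 0.28895, K_4 = 39.9/154.7 = 0.25792
Newton iteration, V/F⁰ = 0.5:
  V/F = 0.500: g = -0.4659, g' = -1.309 → V/F = 0.144
  V/F = 0.144: g = 0.0011, g' = -1.578 → V/F = 0.145
Converged at V/F = 0.145.

V/F = 0.145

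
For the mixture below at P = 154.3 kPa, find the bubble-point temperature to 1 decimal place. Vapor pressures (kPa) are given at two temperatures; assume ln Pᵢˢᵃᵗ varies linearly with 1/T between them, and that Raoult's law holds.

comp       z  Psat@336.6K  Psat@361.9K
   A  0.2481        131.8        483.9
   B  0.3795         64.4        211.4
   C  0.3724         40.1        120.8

Bubble-point temperature: ΣzᵢPᵢˢᵃᵗ(T) = P. Interpolate ln Pᵢˢᵃᵗ = aᵢ + bᵢ/T.
  T = 336.6 K: ΣzᵢPᵢˢᵃᵗ = 72.07 kPa
  T = 361.9 K: ΣzᵢPᵢˢᵃᵗ = 245.27 kPa
  T = 349.2 K: ΣzᵢPᵢˢᵃᵗ = 135.51 kPa
  T = 355.5 K: ΣzᵢPᵢˢᵃᵗ = 182.81 kPa
  T = 352.4 K: ΣzᵢPᵢˢᵃᵗ = 157.97 kPa
  T = 350.8 K: ΣzᵢPᵢˢᵃᵗ = 146.36 kPa
Interpolating between 350.8 K and 352.4 K gives T ≈ 351.9 K.

T = 351.9 K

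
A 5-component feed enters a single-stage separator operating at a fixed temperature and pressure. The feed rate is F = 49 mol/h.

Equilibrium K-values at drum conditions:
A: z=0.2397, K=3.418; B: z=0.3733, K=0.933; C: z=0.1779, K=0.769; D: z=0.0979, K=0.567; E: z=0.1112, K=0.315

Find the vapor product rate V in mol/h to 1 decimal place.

V = 26.7 mol/h

Iterate (Newton) starting at V/F = 0.5:
  V/F = 0.5000: g = 0.02008, g' = -0.4517 → V/F = 0.5445
  V/F = 0.5445: g = 0.00029, g' = -0.4395 → V/F = 0.5451
Converged at V/F = 0.5451.
Then V = V/F·F = 0.5451·49 = 26.7 mol/h and L = F − V = 22.3 mol/h.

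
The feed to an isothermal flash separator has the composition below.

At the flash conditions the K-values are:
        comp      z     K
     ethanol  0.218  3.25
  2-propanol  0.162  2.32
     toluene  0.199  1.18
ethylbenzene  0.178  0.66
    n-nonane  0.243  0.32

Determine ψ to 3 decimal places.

ψ = 0.608

Let ψ = V/F and solve Σ zᵢ(Kᵢ−1)/(1+ψ(Kᵢ−1)) = 0.
Check two-phase: ΣzᵢKᵢ = 1.514 > 1 and Σzᵢ/Kᵢ = 1.335 > 1, so g(0) = 0.514 > 0 and g(1) = -0.335 < 0.
Iterate (Newton) starting at ψ = 0.69:
  ψ = 0.690: g = -0.0544, g' = -0.686 → ψ = 0.611
  ψ = 0.611: g = -0.0016, g' = -0.649 → ψ = 0.608
Converged at ψ = 0.608.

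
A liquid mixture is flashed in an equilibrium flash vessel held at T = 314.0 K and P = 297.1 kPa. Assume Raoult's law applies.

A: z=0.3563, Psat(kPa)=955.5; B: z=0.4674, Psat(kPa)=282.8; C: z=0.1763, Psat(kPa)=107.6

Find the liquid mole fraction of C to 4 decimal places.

x_C = 0.3897

Raoult's law: Kᵢ = Pᵢˢᵃᵗ/P = Pᵢˢᵃᵗ/297.1.
  K_A = 955.5/297.1 = 3.216089, K_B = 282.8/297.1 = 0.951868, K_C = 107.6/297.1 = 0.362168
Newton iteration, β⁰ = 0.62:
  β = 0.6200: g = 0.12341, g' = -0.5079 → β = 0.8630
  β = 0.8630: g = -0.00249, g' = -0.5624 → β = 0.8585
Converged at β = 0.8585.
Compositions from xᵢ = zᵢ/(1+β(Kᵢ−1)), yᵢ = Kᵢxᵢ:
  A: x = 0.1228, y = 0.3948
  B: x = 0.4875, y = 0.4641
  C: x = 0.3897, y = 0.1411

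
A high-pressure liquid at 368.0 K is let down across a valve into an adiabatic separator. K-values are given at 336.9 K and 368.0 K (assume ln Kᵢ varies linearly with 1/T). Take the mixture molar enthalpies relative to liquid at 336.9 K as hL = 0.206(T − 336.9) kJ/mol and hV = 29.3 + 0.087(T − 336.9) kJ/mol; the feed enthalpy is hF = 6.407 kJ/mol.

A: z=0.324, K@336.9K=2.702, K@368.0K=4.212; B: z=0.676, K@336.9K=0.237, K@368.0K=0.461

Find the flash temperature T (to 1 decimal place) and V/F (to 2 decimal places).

T = 347.4 K, V/F = 0.15

Adiabatic flash: solve Rachford–Rice at each trial T, then check hF = ψ·hV(T) + (1−ψ)·hL(T).
  T = 336.9 K: K = (2.702, 0.237), RR gives ψ = 0.027, H_out = 0.805 kJ/mol
  T = 368.0 K: K = (4.212, 0.461), RR gives ψ = 0.391, H_out = 16.407 kJ/mol
  T = 352.4 K: K = (3.404, 0.335), RR gives ψ = 0.206, H_out = 8.852 kJ/mol
  T = 344.6 K: K = (3.039, 0.283), RR gives ψ = 0.120, H_out = 4.992 kJ/mol
  T = 348.5 K: K = (3.218, 0.308), RR gives ψ = 0.163, H_out = 6.954 kJ/mol
  T = 346.6 K: K = (3.130, 0.295), RR gives ψ = 0.142, H_out = 6.008 kJ/mol
Linear interpolation between T = 346.6 (H_out = 6.008) and T = 348.5 (H_out = 6.954) on hF = 6.407 gives T ≈ 347.4 K, at which ψ = 0.15.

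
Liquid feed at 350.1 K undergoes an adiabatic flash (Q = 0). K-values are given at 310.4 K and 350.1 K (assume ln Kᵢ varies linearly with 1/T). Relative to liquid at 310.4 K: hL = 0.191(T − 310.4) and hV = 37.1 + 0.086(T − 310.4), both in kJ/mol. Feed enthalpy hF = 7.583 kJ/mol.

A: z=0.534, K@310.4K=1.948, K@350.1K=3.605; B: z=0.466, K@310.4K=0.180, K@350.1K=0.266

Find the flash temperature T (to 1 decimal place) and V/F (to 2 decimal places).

T = 312.4 K, V/F = 0.20

Adiabatic flash: solve Rachford–Rice at each trial T, then check hF = ψ·hV(T) + (1−ψ)·hL(T).
  T = 310.4 K: K = (1.948, 0.180), RR gives ψ = 0.160, H_out = 5.923 kJ/mol
  T = 350.1 K: K = (3.605, 0.266), RR gives ψ = 0.549, H_out = 25.650 kJ/mol
  T = 330.2 K: K = (2.697, 0.221), RR gives ψ = 0.411, H_out = 18.183 kJ/mol
  T = 320.3 K: K = (2.304, 0.200), RR gives ψ = 0.310, H_out = 13.080 kJ/mol
  T = 315.4 K: K = (2.123, 0.190), RR gives ψ = 0.244, H_out = 9.894 kJ/mol
  T = 312.9 K: K = (2.034, 0.185), RR gives ψ = 0.205, H_out = 8.018 kJ/mol
  T = 311.6 K: K = (1.989, 0.182), RR gives ψ = 0.182, H_out = 6.959 kJ/mol
Linear interpolation between T = 311.6 (H_out = 6.959) and T = 312.9 (H_out = 8.018) on hF = 7.583 gives T ≈ 312.4 K, at which ψ = 0.20.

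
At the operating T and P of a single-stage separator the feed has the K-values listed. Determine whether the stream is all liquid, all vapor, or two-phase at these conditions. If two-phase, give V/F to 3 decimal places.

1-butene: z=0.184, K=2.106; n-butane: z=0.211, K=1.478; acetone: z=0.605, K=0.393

all liquid

ΣzᵢKᵢ = 0.937; Σzᵢ/Kᵢ = 1.770.
Since ΣzᵢKᵢ < 1 the mixture is below its bubble point — single liquid phase.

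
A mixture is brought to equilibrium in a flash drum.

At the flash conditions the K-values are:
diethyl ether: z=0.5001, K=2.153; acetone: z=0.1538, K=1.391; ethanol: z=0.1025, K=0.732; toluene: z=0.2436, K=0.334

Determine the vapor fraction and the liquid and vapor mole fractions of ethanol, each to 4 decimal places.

ψ = 0.7456, x_ethanol = 0.1281, y_ethanol = 0.0938

Material balance + equilibrium reduce to Σ zᵢ(Kᵢ−1)/(1+ψ(Kᵢ−1)) = 0.
g(0) = ΣzᵢKᵢ − 1 = 0.4470 and g(1) = 1 − Σzᵢ/Kᵢ = -0.2122, so a root lies in (0, 1).
Newton–Raphson from ψ = 0.5:
  ψ = 0.5000: g = 0.14110, g' = -0.5366 → ψ = 0.7629
  ψ = 0.7629: g = -0.01128, g' = -0.6603 → ψ = 0.7459
  ψ = 0.7459: g = -0.00014, g' = -0.6444 → ψ = 0.7456
Converged at ψ = 0.7456.
Compositions from xᵢ = zᵢ/(1+ψ(Kᵢ−1)), yᵢ = Kᵢxᵢ:
  diethyl ether: x = 0.2689, y = 0.5790
  acetone: x = 0.1191, y = 0.1656
  ethanol: x = 0.1281, y = 0.0938
  toluene: x = 0.4839, y = 0.1616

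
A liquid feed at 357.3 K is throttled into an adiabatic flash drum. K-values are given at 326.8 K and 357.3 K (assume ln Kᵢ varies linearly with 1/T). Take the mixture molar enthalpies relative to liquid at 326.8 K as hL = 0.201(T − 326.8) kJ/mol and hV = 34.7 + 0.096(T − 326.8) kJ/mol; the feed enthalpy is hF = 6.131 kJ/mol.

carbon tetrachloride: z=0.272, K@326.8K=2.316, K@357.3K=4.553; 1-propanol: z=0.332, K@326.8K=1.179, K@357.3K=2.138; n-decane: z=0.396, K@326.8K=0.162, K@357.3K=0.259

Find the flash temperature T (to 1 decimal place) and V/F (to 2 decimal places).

T = 328.6 K, V/F = 0.17

Adiabatic flash: solve Rachford–Rice at each trial T, then check hF = ψ·hV(T) + (1−ψ)·hL(T).
  T = 326.8 K: K = (2.316, 1.179, 0.162), RR gives ψ = 0.118, H_out = 4.083 kJ/mol
  T = 357.3 K: K = (4.553, 2.138, 0.259), RR gives ψ = 0.604, H_out = 25.153 kJ/mol
  T = 342.1 K: K = (3.300, 1.610, 0.207), RR gives ψ = 0.429, H_out = 17.263 kJ/mol
  T = 334.5 K: K = (2.779, 1.384, 0.184), RR gives ψ = 0.302, H_out = 11.790 kJ/mol
  T = 330.6 K: K = (2.537, 1.277, 0.173), RR gives ψ = 0.218, H_out = 8.248 kJ/mol
  T = 328.7 K: K = (2.424, 1.227, 0.167), RR gives ψ = 0.171, H_out = 6.269 kJ/mol
Linear interpolation between T = 326.8 (H_out = 4.083) and T = 328.7 (H_out = 6.269) on hF = 6.131 gives T ≈ 328.6 K, at which ψ = 0.17.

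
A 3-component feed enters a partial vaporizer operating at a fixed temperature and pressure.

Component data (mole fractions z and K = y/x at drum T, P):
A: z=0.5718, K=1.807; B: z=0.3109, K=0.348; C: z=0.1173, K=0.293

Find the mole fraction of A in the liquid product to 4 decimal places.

Rachford–Rice: g(ψ) = Σ zᵢ(Kᵢ−1)/(1+ψ(Kᵢ−1)) = 0.
Check two-phase: ΣzᵢKᵢ = 1.1758 > 1 and Σzᵢ/Kᵢ = 1.6102 > 1, so g(0) = 0.1758 > 0 and g(1) = -0.6102 < 0.
Newton iteration, ψ⁰ = 0.49:
  ψ = 0.4900: g = -0.09408, g' = -0.6139 → ψ = 0.3367
  ψ = 0.3367: g = -0.00574, g' = -0.5482 → ψ = 0.3263
Converged at ψ = 0.3263.
Compositions from xᵢ = zᵢ/(1+ψ(Kᵢ−1)), yᵢ = Kᵢxᵢ:
  A: x = 0.4526, y = 0.8179
  B: x = 0.3949, y = 0.1374
  C: x = 0.1525, y = 0.0447

x_A = 0.4526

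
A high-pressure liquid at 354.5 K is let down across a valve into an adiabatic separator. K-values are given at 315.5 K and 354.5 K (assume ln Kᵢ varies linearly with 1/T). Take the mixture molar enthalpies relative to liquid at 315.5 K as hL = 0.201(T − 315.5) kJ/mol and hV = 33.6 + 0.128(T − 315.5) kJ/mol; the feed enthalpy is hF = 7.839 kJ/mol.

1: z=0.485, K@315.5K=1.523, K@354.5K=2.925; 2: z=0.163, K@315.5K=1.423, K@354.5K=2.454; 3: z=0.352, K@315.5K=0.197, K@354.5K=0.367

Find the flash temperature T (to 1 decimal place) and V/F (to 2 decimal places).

T = 318.7 K, V/F = 0.22

Adiabatic flash: solve Rachford–Rice at each trial T, then check hF = ψ·hV(T) + (1−ψ)·hL(T).
  T = 315.5 K: K = (1.523, 1.423, 0.197), RR gives ψ = 0.100, H_out = 3.349 kJ/mol
  T = 354.5 K: K = (2.925, 2.454, 0.367), RR gives ψ = 0.827, H_out = 33.278 kJ/mol
  T = 335.0 K: K = (2.151, 1.899, 0.274), RR gives ψ = 0.567, H_out = 22.175 kJ/mol
  T = 325.2 K: K = (1.818, 1.650, 0.233), RR gives ψ = 0.390, H_out = 14.784 kJ/mol
  T = 320.4 K: K = (1.668, 1.535, 0.215), RR gives ψ = 0.270, H_out = 9.947 kJ/mol
  T = 317.9 K: K = (1.593, 1.477, 0.206), RR gives ψ = 0.191, H_out = 6.859 kJ/mol
  T = 319.1 K: K = (1.628, 1.505, 0.210), RR gives ψ = 0.230, H_out = 8.403 kJ/mol
Linear interpolation between T = 317.9 (H_out = 6.859) and T = 319.1 (H_out = 8.403) on hF = 7.839 gives T ≈ 318.7 K, at which ψ = 0.22.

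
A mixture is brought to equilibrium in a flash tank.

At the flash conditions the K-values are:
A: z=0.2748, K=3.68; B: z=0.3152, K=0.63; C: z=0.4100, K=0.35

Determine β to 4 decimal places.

Material balance + equilibrium reduce to Σ zᵢ(Kᵢ−1)/(1+β(Kᵢ−1)) = 0.
g(0) = ΣzᵢKᵢ − 1 = 0.3533 and g(1) = 1 − Σzᵢ/Kᵢ = -0.7464, so a root lies in (0, 1).
Iterate (Newton) starting at β = 0.5:
  β = 0.5000: g = -0.22318, g' = -0.8056 → β = 0.2230
  β = 0.2230: g = 0.02222, g' = -1.0615 → β = 0.2439
  β = 0.2439: g = 0.00046, g' = -1.0186 → β = 0.2443
Converged at β = 0.2443.

β = 0.2443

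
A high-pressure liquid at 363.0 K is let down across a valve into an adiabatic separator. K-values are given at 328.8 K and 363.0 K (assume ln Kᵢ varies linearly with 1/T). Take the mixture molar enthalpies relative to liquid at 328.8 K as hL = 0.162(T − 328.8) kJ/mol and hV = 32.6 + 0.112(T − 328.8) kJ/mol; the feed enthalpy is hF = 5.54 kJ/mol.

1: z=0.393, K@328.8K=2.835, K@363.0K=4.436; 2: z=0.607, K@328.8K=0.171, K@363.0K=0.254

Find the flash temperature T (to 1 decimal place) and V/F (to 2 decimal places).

Adiabatic flash: solve Rachford–Rice at each trial T, then check hF = ψ·hV(T) + (1−ψ)·hL(T).
  T = 328.8 K: K = (2.835, 0.171), RR gives ψ = 0.143, H_out = 4.671 kJ/mol
  T = 363.0 K: K = (4.436, 0.254), RR gives ψ = 0.350, H_out = 16.357 kJ/mol
  T = 345.9 K: K = (3.586, 0.210), RR gives ψ = 0.263, H_out = 11.119 kJ/mol
  T = 337.4 K: K = (3.200, 0.190), RR gives ψ = 0.209, H_out = 8.132 kJ/mol
  T = 333.1 K: K = (3.014, 0.181), RR gives ψ = 0.178, H_out = 6.469 kJ/mol
  T = 331.0 K: K = (2.926, 0.176), RR gives ψ = 0.162, H_out = 5.610 kJ/mol
Linear interpolation between T = 328.8 (H_out = 4.671) and T = 331.0 (H_out = 5.610) on hF = 5.54 gives T ≈ 330.8 K, at which ψ = 0.16.

T = 330.8 K, V/F = 0.16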